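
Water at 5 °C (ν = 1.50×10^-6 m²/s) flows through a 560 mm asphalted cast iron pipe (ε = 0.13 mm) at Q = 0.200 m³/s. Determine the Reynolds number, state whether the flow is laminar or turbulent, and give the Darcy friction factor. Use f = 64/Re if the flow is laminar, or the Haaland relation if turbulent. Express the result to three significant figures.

V = 4Q/(πD²) = 0.8120 m/s
Re = VD/ν = 0.8120·0.560/1.50×10^-6 = 3.03×10^5
Re > 4000 → turbulent; ε/D = 2.32×10^-4
Haaland: f = 0.01629

Re ≈ 3.03×10^5; turbulent; f ≈ 0.0163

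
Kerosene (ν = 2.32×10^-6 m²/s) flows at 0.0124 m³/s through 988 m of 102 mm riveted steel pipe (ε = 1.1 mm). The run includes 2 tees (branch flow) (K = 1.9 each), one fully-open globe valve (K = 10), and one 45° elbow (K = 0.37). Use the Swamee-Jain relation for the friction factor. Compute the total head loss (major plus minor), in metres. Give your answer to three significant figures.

H_L ≈ 47.2 m

V = 4Q/(πD²) = 1.518 m/s; V²/2g = 0.1174 m
Re = 6.67×10^4, ε/D = 0.0108 → f = 0.04006 (Swamee-Jain)
Major: h_f = f(L/D)·V²/2g = 0.04006·9686·0.1174 = 45.54 m
Minor: ΣK = 14.2; h_m = ΣK·V²/2g = 1.663 m
Total H_L = 45.54 + 1.663 = 47.21 m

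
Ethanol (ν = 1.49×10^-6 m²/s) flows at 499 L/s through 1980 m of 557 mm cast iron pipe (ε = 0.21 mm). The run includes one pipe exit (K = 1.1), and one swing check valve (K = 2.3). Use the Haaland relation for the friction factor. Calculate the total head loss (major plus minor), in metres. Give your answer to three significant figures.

H_L ≈ 13.2 m

V = 4Q/(πD²) = 2.048 m/s; V²/2g = 0.2137 m
Re = 7.66×10^5, ε/D = 3.77×10^-4 → f = 0.01641 (Haaland)
Major: h_f = f(L/D)·V²/2g = 0.01641·3555·0.2137 = 12.47 m
Minor: ΣK = 3.40; h_m = ΣK·V²/2g = 0.7267 m
Total H_L = 12.47 + 0.7267 = 13.20 m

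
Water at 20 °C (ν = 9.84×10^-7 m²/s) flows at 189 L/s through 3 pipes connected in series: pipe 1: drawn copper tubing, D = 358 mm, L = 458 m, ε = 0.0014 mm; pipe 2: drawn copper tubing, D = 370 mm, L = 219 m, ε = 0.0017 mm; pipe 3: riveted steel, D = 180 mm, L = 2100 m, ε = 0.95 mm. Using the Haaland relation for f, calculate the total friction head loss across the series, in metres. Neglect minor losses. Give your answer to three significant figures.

Pipe 1: V = 1.878 m/s, Re = 6.83×10^5, ε/D = 3.91×10^-6, f = 0.01242, h_1 = f(L/D)V²/2g = 2.854 m
Pipe 2: V = 1.758 m/s, Re = 6.61×10^5, ε/D = 4.59×10^-6, f = 0.01250, h_2 = f(L/D)V²/2g = 1.165 m
Pipe 3: V = 7.427 m/s, Re = 1.36×10^6, ε/D = 0.00528, f = 0.03099, h_3 = f(L/D)V²/2g = 1017 m
Series → Q common, losses add: H = Σh = 1021 m

H ≈ 1020 m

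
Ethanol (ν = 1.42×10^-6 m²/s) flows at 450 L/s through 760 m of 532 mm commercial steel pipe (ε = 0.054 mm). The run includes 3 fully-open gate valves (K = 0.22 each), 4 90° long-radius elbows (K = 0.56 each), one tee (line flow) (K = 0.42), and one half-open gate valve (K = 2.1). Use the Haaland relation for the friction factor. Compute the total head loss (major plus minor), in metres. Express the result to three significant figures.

V = 4Q/(πD²) = 2.024 m/s; V²/2g = 0.2089 m
Re = 7.58×10^5, ε/D = 1.02×10^-4 → f = 0.01367 (Haaland)
Major: h_f = f(L/D)·V²/2g = 0.01367·1429·0.2089 = 4.080 m
Minor: ΣK = 5.42; h_m = ΣK·V²/2g = 1.132 m
Total H_L = 4.080 + 1.132 = 5.212 m

H_L ≈ 5.21 m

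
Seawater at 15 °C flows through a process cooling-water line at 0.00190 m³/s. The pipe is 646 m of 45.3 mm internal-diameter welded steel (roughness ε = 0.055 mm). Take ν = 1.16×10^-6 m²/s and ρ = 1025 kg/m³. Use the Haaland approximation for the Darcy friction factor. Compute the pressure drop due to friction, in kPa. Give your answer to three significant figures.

V = 4Q/(πD²) = 4·0.00190/(π·0.0453²) = 1.179 m/s
Re = VD/ν = 1.179·0.0453/1.16×10^-6 = 4.60×10^4 → turbulent
ε/D = 0.055/45.3 = 0.00121
Haaland: f = 0.02457
h_f = f(L/D)V²/(2g) = 0.02457·(646/0.0453)·1.179²/(2·9.81) = 24.82 m
Δp = ρg·h_f = 1025·9.81·24.82 = 249.6 kPa

Δp ≈ 250 kPa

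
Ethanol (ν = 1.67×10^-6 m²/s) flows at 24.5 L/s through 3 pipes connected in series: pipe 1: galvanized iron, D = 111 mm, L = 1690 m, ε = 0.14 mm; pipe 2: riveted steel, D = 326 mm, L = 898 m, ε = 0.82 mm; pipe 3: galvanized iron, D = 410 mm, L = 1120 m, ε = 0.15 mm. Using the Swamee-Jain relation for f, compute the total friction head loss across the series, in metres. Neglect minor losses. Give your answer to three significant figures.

H ≈ 112 m

Pipe 1: V = 2.532 m/s, Re = 1.68×10^5, ε/D = 0.00126, f = 0.02238, h_1 = f(L/D)V²/2g = 111.3 m
Pipe 2: V = 0.2935 m/s, Re = 5.73×10^4, ε/D = 0.00252, f = 0.02761, h_2 = f(L/D)V²/2g = 0.3340 m
Pipe 3: V = 0.1856 m/s, Re = 4.56×10^4, ε/D = 3.66×10^-4, f = 0.02254, h_3 = f(L/D)V²/2g = 0.1081 m
Series → Q common, losses add: H = Σh = 111.8 m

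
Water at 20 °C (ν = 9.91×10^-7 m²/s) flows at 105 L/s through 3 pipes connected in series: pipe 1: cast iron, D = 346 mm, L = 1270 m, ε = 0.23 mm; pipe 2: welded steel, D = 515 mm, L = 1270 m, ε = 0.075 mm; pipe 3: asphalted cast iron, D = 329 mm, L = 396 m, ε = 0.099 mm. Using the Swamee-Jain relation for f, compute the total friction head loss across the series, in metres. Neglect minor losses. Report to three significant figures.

H ≈ 6.49 m

Pipe 1: V = 1.117 m/s, Re = 3.90×10^5, ε/D = 6.65×10^-4, f = 0.01894, h_1 = f(L/D)V²/2g = 4.420 m
Pipe 2: V = 0.5041 m/s, Re = 2.62×10^5, ε/D = 1.46×10^-4, f = 0.01613, h_2 = f(L/D)V²/2g = 0.5151 m
Pipe 3: V = 1.235 m/s, Re = 4.10×10^5, ε/D = 3.01×10^-4, f = 0.01662, h_3 = f(L/D)V²/2g = 1.555 m
Series → Q common, losses add: H = Σh = 6.490 m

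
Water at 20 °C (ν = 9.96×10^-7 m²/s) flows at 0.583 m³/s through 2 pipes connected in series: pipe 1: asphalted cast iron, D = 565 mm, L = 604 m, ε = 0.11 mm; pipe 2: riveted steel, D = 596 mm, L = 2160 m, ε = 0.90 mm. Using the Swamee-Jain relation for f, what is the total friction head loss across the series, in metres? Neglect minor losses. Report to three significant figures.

H ≈ 22.0 m

Pipe 1: V = 2.325 m/s, Re = 1.32×10^6, ε/D = 1.95×10^-4, f = 0.01450, h_1 = f(L/D)V²/2g = 4.272 m
Pipe 2: V = 2.090 m/s, Re = 1.25×10^6, ε/D = 0.00151, f = 0.02202, h_2 = f(L/D)V²/2g = 17.76 m
Series → Q common, losses add: H = Σh = 22.03 m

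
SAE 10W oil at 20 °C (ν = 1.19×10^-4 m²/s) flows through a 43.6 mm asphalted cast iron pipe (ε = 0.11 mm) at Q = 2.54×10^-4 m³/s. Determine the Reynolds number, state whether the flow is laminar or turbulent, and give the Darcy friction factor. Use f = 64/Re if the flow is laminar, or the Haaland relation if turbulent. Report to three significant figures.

V = 4Q/(πD²) = 0.1701 m/s
Re = VD/ν = 0.1701·0.0436/1.19×10^-4 = 62.3
Re < 2300 → laminar → f = 64/Re = 1.027

Re ≈ 62.3; laminar; f = 64/Re ≈ 1.03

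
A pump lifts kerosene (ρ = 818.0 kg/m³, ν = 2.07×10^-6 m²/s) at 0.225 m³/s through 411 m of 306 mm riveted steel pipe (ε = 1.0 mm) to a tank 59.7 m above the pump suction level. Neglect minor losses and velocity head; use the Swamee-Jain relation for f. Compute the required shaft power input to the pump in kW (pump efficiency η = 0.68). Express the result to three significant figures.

V = 4Q/(πD²) = 3.059 m/s; Re = 4.52×10^5; ε/D = 0.00327; f = 0.02720
h_f = f(L/D)V²/2g = 17.43 m
Total head H = z + h_f = 59.7 + 17.43 = 77.13 m
P_hyd = ρgQH = 818.0·9.81·0.225·77.13 = 139.3 kW
P_shaft = P_hyd/η = 139.3/0.68 = 204.8 kW

P_shaft ≈ 205 kW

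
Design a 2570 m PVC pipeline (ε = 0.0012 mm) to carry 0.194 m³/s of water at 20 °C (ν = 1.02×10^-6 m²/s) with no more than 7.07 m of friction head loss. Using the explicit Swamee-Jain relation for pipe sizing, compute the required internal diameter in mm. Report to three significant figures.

D ≈ 435 mm

Swamee-Jain (Type III): D = 0.66·[ε^1.25·(LQ²/(gh_f))^4.75 + ν·Q^9.4·(L/(gh_f))^5.2]^0.04
LQ²/(gh_f) = 1.395; L/(gh_f) = 37.05
Term 1 = ε^1.25·(…)^4.75 = 1.93×10^-7; Term 2 = ν·Q^9.4·(…)^5.2 = 2.96×10^-5
D = 0.66·(1.93×10^-7 + 2.96×10^-5)^0.04 = 0.4350 m = 435 mm
Check: V = 1.31 m/s, Re = 5.57×10^5, f = 0.01289, h_f = 6.61 m ≈ 7.07 m ✓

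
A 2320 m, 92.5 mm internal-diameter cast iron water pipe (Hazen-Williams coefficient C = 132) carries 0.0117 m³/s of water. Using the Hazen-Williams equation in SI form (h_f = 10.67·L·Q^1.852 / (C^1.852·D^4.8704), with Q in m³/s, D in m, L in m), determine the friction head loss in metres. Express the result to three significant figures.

h_f = 10.67·2320·0.0117^1.852 / (132^1.852·0.0925^4.8704) = 83.93 m

h_f ≈ 83.9 m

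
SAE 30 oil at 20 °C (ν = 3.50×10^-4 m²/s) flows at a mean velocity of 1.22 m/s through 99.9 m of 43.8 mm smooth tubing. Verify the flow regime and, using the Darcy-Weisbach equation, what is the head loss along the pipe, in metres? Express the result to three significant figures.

h_f ≈ 72.5 m

Re = VD/ν = 1.22·0.04380/3.50×10^-4 = 153 → laminar (Re < 2300)
f = 64/Re = 0.4192
h_f = f(L/D)V²/(2g) = 0.4192·(99.9/0.04380)·1.22²/(2·9.81) = 72.53 m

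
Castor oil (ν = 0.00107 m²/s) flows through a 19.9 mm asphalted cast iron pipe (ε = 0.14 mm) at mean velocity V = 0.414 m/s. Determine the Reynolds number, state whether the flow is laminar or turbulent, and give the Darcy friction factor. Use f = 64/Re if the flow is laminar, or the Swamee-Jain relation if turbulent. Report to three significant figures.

Re ≈ 7.70; laminar; f = 64/Re ≈ 8.31

Re = VD/ν = 0.4140·0.0199/0.00107 = 7.70
Re < 2300 → laminar → f = 64/Re = 8.312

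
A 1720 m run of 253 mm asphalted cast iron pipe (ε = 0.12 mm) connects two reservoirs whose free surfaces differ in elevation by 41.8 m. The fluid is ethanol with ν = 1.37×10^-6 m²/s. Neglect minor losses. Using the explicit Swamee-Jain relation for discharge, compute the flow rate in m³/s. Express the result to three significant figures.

Q ≈ 0.132 m³/s

Swamee-Jain (Type II): Q = -0.965·√(gD⁵h_f/L)·ln[ε/(3.7D) + √(3.17ν²L/(gD³h_f))]
√(gD⁵h_f/L) = √(9.81·0.253⁵·41.8/1720) = 0.01572
ε/(3.7D) = 1.28×10^-4; √(3.17ν²L/(gD³h_f)) = 3.93×10^-5
Q = -0.965·0.01572·ln(1.674×10^-4) = 0.1319 m³/s
Check: V = 2.62 m/s, Re = 4.85×10^5, f = 0.01764, h_f = 42.1 m ≈ 41.8 m ✓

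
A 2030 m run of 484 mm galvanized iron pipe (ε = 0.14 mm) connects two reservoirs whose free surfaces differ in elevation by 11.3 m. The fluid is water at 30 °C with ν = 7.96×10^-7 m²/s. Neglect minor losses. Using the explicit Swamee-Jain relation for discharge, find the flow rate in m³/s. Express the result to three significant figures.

Q ≈ 0.340 m³/s

Swamee-Jain (Type II): Q = -0.965·√(gD⁵h_f/L)·ln[ε/(3.7D) + √(3.17ν²L/(gD³h_f))]
√(gD⁵h_f/L) = √(9.81·0.484⁵·11.3/2030) = 0.03808
ε/(3.7D) = 7.82×10^-5; √(3.17ν²L/(gD³h_f)) = 1.80×10^-5
Q = -0.965·0.03808·ln(9.619×10^-5) = 0.3399 m³/s
Check: V = 1.85 m/s, Re = 1.12×10^6, f = 0.01558, h_f = 11.4 m ≈ 11.3 m ✓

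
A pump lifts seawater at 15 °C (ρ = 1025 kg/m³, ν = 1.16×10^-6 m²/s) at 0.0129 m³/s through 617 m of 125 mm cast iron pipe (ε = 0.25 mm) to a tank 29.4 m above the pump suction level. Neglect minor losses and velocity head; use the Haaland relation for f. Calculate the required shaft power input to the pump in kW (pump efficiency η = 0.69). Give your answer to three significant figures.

P_shaft ≈ 6.82 kW

V = 4Q/(πD²) = 1.051 m/s; Re = 1.13×10^5; ε/D = 0.00200; f = 0.02481
h_f = f(L/D)V²/2g = 6.898 m
Total head H = z + h_f = 29.4 + 6.898 = 36.30 m
P_hyd = ρgQH = 1025·9.81·0.0129·36.30 = 4.708 kW
P_shaft = P_hyd/η = 4.708/0.69 = 6.824 kW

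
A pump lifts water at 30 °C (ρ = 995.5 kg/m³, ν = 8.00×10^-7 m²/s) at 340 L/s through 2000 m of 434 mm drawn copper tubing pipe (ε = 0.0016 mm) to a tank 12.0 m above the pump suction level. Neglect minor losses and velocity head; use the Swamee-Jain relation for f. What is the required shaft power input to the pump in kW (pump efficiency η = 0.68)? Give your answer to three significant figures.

P_shaft ≈ 127 kW

V = 4Q/(πD²) = 2.298 m/s; Re = 1.25×10^6; ε/D = 3.69×10^-6; f = 0.01129
h_f = f(L/D)V²/2g = 14.01 m
Total head H = z + h_f = 12.0 + 14.01 = 26.01 m
P_hyd = ρgQH = 995.5·9.81·0.340·26.01 = 86.37 kW
P_shaft = P_hyd/η = 86.37/0.68 = 127.0 kW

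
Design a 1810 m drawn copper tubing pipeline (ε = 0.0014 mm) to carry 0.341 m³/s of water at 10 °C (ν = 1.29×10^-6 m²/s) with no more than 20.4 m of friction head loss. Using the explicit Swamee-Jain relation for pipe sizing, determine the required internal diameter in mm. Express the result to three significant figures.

Swamee-Jain (Type III): D = 0.66·[ε^1.25·(LQ²/(gh_f))^4.75 + ν·Q^9.4·(L/(gh_f))^5.2]^0.04
LQ²/(gh_f) = 1.052; L/(gh_f) = 9.044
Term 1 = ε^1.25·(…)^4.75 = 6.12×10^-8; Term 2 = ν·Q^9.4·(…)^5.2 = 4.92×10^-6
D = 0.66·(6.12×10^-8 + 4.92×10^-6)^0.04 = 0.4050 m = 405 mm
Check: V = 2.65 m/s, Re = 8.31×10^5, f = 0.01205, h_f = 19.2 m ≈ 20.4 m ✓

D ≈ 405 mm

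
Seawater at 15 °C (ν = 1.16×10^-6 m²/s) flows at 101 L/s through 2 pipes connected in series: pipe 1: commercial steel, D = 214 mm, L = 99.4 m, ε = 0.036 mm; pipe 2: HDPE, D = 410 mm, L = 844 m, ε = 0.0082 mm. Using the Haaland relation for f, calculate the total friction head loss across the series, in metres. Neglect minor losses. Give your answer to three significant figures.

Pipe 1: V = 2.808 m/s, Re = 5.18×10^5, ε/D = 1.68×10^-4, f = 0.01494, h_1 = f(L/D)V²/2g = 2.788 m
Pipe 2: V = 0.7650 m/s, Re = 2.70×10^5, ε/D = 2.00×10^-5, f = 0.01478, h_2 = f(L/D)V²/2g = 0.9076 m
Series → Q common, losses add: H = Σh = 3.696 m

H ≈ 3.70 m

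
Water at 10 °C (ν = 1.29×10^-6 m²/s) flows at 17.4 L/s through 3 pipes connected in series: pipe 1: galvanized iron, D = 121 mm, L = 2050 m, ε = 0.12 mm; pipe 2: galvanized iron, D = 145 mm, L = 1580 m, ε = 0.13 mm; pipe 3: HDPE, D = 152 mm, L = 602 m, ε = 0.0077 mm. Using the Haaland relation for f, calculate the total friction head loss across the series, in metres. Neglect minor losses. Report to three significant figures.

Pipe 1: V = 1.513 m/s, Re = 1.42×10^5, ε/D = 9.92×10^-4, f = 0.02133, h_1 = f(L/D)V²/2g = 42.17 m
Pipe 2: V = 1.054 m/s, Re = 1.18×10^5, ε/D = 8.97×10^-4, f = 0.02127, h_2 = f(L/D)V²/2g = 13.12 m
Pipe 3: V = 0.9589 m/s, Re = 1.13×10^5, ε/D = 5.07×10^-5, f = 0.01761, h_3 = f(L/D)V²/2g = 3.268 m
Series → Q common, losses add: H = Σh = 58.56 m

H ≈ 58.6 m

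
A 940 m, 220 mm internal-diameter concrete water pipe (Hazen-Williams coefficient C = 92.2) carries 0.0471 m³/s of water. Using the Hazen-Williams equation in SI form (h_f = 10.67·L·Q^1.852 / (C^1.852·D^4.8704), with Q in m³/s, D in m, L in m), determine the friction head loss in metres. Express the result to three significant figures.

h_f = 10.67·940·0.0471^1.852 / (92.2^1.852·0.220^4.8704) = 12.81 m

h_f ≈ 12.8 m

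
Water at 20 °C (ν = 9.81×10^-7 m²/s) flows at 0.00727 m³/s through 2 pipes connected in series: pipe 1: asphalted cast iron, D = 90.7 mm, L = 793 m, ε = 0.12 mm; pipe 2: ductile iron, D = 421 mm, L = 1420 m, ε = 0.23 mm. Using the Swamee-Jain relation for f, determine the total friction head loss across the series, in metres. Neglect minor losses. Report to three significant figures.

Pipe 1: V = 1.125 m/s, Re = 1.04×10^5, ε/D = 0.00132, f = 0.02333, h_1 = f(L/D)V²/2g = 13.16 m
Pipe 2: V = 0.05223 m/s, Re = 2.24×10^4, ε/D = 5.46×10^-4, f = 0.02647, h_2 = f(L/D)V²/2g = 0.01241 m
Series → Q common, losses add: H = Σh = 13.18 m

H ≈ 13.2 m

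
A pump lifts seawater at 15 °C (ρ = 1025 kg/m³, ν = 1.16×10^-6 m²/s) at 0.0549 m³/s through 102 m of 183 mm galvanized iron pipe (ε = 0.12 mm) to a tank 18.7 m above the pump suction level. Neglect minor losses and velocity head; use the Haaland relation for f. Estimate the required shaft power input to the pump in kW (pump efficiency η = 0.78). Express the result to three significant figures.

P_shaft ≈ 14.9 kW

V = 4Q/(πD²) = 2.087 m/s; Re = 3.29×10^5; ε/D = 6.56×10^-4; f = 0.01883
h_f = f(L/D)V²/2g = 2.331 m
Total head H = z + h_f = 18.7 + 2.331 = 21.03 m
P_hyd = ρgQH = 1025·9.81·0.0549·21.03 = 11.61 kW
P_shaft = P_hyd/η = 11.61/0.78 = 14.88 kW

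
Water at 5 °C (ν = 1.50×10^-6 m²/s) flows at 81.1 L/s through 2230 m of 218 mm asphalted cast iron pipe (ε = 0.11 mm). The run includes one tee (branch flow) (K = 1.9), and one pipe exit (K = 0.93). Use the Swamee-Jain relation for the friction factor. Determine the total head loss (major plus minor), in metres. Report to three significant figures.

H_L ≈ 45.7 m

V = 4Q/(πD²) = 2.173 m/s; V²/2g = 0.2406 m
Re = 3.16×10^5, ε/D = 5.05×10^-4 → f = 0.01829 (Swamee-Jain)
Major: h_f = f(L/D)·V²/2g = 0.01829·10229·0.2406 = 45.02 m
Minor: ΣK = 2.83; h_m = ΣK·V²/2g = 0.6810 m
Total H_L = 45.02 + 0.6810 = 45.70 m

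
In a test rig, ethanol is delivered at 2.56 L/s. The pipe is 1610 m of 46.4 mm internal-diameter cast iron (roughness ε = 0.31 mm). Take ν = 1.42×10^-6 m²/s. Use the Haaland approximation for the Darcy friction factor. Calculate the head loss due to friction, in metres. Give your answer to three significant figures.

h_f ≈ 141 m

V = 4Q/(πD²) = 4·0.00256/(π·0.0464²) = 1.514 m/s
Re = VD/ν = 1.514·0.0464/1.42×10^-6 = 4.95×10^4 → turbulent
ε/D = 0.31/46.4 = 0.00668
Haaland: f = 0.03469
h_f = f(L/D)V²/(2g) = 0.03469·(1610/0.0464)·1.514²/(2·9.81) = 140.6 m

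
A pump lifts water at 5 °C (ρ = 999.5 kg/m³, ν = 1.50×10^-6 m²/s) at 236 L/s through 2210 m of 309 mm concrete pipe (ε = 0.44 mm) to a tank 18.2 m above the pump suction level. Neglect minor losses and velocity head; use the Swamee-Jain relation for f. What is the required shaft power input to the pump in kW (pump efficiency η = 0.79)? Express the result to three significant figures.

P_shaft ≈ 285 kW

V = 4Q/(πD²) = 3.147 m/s; Re = 6.48×10^5; ε/D = 0.00142; f = 0.02191
h_f = f(L/D)V²/2g = 79.09 m
Total head H = z + h_f = 18.2 + 79.09 = 97.29 m
P_hyd = ρgQH = 999.5·9.81·0.236·97.29 = 225.1 kW
P_shaft = P_hyd/η = 225.1/0.79 = 285.0 kW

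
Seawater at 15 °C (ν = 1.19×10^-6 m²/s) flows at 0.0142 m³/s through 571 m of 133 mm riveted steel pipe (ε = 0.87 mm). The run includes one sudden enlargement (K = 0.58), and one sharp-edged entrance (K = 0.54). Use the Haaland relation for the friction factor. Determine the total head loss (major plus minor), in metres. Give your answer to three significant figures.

H_L ≈ 7.76 m

V = 4Q/(πD²) = 1.022 m/s; V²/2g = 0.05325 m
Re = 1.14×10^5, ε/D = 0.00654 → f = 0.03370 (Haaland)
Major: h_f = f(L/D)·V²/2g = 0.03370·4293·0.05325 = 7.703 m
Minor: ΣK = 1.12; h_m = ΣK·V²/2g = 0.05964 m
Total H_L = 7.703 + 0.05964 = 7.762 m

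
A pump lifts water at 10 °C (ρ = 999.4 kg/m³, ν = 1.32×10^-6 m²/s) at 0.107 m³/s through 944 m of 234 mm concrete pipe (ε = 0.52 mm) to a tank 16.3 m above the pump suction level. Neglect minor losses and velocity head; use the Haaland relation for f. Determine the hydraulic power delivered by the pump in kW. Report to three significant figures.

V = 4Q/(πD²) = 2.488 m/s; Re = 4.41×10^5; ε/D = 0.00222; f = 0.02448
h_f = f(L/D)V²/2g = 31.16 m
Total head H = z + h_f = 16.3 + 31.16 = 47.46 m
P_hyd = ρgQH = 999.4·9.81·0.107·47.46 = 49.78 kW

P_hyd ≈ 49.8 kW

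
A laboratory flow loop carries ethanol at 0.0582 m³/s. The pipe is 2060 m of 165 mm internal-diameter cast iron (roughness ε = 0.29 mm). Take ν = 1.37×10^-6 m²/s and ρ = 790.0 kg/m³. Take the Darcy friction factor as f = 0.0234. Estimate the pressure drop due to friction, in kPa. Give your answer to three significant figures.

V = 4Q/(πD²) = 4·0.0582/(π·0.165²) = 2.722 m/s
h_f = f(L/D)V²/(2g) = 0.02340·(2060/0.165)·2.722²/(2·9.81) = 110.3 m
Δp = ρg·h_f = 790.0·9.81·110.3 = 854.9 kPa

Δp ≈ 855 kPa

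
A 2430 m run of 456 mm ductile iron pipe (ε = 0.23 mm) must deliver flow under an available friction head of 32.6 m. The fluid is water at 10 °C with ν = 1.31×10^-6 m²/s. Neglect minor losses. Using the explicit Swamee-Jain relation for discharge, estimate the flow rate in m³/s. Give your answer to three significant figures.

Q ≈ 0.431 m³/s

Swamee-Jain (Type II): Q = -0.965·√(gD⁵h_f/L)·ln[ε/(3.7D) + √(3.17ν²L/(gD³h_f))]
√(gD⁵h_f/L) = √(9.81·0.456⁵·32.6/2430) = 0.05094
ε/(3.7D) = 1.36×10^-4; √(3.17ν²L/(gD³h_f)) = 2.09×10^-5
Q = -0.965·0.05094·ln(1.572×10^-4) = 0.4305 m³/s
Check: V = 2.64 m/s, Re = 9.18×10^5, f = 0.01738, h_f = 32.8 m ≈ 32.6 m ✓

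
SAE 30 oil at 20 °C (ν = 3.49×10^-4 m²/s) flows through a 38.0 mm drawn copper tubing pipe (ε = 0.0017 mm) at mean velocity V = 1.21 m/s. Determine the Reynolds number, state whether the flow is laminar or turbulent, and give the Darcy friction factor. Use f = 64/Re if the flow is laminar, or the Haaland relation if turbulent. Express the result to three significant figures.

Re ≈ 132; laminar; f = 64/Re ≈ 0.486

Re = VD/ν = 1.210·0.0380/3.49×10^-4 = 132
Re < 2300 → laminar → f = 64/Re = 0.4858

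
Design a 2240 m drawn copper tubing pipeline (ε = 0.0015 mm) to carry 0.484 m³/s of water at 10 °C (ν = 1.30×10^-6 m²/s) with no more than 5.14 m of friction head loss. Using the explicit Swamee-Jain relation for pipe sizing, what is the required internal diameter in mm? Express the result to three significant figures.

Swamee-Jain (Type III): D = 0.66·[ε^1.25·(LQ²/(gh_f))^4.75 + ν·Q^9.4·(L/(gh_f))^5.2]^0.04
LQ²/(gh_f) = 10.41; L/(gh_f) = 44.42
Term 1 = ε^1.25·(…)^4.75 = 0.00357; Term 2 = ν·Q^9.4·(…)^5.2 = 0.524
D = 0.66·(0.00357 + 0.524)^0.04 = 0.6433 m = 643 mm
Check: V = 1.49 m/s, Re = 7.37×10^5, f = 0.01228, h_f = 4.83 m ≈ 5.14 m ✓

D ≈ 643 mm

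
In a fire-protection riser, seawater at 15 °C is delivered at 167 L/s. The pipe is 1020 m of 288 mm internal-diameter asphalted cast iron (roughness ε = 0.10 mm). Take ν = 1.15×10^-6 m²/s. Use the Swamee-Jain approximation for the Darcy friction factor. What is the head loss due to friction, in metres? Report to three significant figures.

h_f ≈ 19.6 m

V = 4Q/(πD²) = 4·0.167/(π·0.288²) = 2.564 m/s
Re = VD/ν = 2.564·0.288/1.15×10^-6 = 6.42×10^5 → turbulent
ε/D = 0.10/288 = 3.47×10^-4
Swamee-Jain: f = 0.01649
h_f = f(L/D)V²/(2g) = 0.01649·(1020/0.288)·2.564²/(2·9.81) = 19.57 m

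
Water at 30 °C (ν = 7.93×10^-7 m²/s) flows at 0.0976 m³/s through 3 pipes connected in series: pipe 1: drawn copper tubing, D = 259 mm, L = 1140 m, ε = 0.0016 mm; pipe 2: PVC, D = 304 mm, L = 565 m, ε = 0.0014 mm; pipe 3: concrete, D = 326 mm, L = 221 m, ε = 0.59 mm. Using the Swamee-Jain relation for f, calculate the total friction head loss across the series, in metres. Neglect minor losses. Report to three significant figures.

H ≈ 13.2 m

Pipe 1: V = 1.853 m/s, Re = 6.05×10^5, ε/D = 6.18×10^-6, f = 0.01277, h_1 = f(L/D)V²/2g = 9.830 m
Pipe 2: V = 1.345 m/s, Re = 5.15×10^5, ε/D = 4.61×10^-6, f = 0.01310, h_2 = f(L/D)V²/2g = 2.243 m
Pipe 3: V = 1.169 m/s, Re = 4.81×10^5, ε/D = 0.00181, f = 0.02334, h_3 = f(L/D)V²/2g = 1.102 m
Series → Q common, losses add: H = Σh = 13.18 m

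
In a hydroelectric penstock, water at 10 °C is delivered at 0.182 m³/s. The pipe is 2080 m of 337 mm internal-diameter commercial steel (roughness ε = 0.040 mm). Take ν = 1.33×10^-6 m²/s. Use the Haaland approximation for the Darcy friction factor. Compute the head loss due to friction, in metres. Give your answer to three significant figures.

V = 4Q/(πD²) = 4·0.182/(π·0.337²) = 2.040 m/s
Re = VD/ν = 2.040·0.337/1.33×10^-6 = 5.17×10^5 → turbulent
ε/D = 0.040/337 = 1.19×10^-4
Haaland: f = 0.01442
h_f = f(L/D)V²/(2g) = 0.01442·(2080/0.337)·2.040²/(2·9.81) = 18.88 m

h_f ≈ 18.9 m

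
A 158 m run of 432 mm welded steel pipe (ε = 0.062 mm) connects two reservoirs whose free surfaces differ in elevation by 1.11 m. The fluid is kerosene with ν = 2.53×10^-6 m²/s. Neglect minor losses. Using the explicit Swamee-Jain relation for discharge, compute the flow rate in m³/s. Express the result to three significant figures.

Q ≈ 0.286 m³/s

Swamee-Jain (Type II): Q = -0.965·√(gD⁵h_f/L)·ln[ε/(3.7D) + √(3.17ν²L/(gD³h_f))]
√(gD⁵h_f/L) = √(9.81·0.432⁵·1.11/158) = 0.03220
ε/(3.7D) = 3.88×10^-5; √(3.17ν²L/(gD³h_f)) = 6.04×10^-5
Q = -0.965·0.03220·ln(9.922×10^-5) = 0.2865 m³/s
Check: V = 1.95 m/s, Re = 3.34×10^5, f = 0.01563, h_f = 1.11 m ≈ 1.11 m ✓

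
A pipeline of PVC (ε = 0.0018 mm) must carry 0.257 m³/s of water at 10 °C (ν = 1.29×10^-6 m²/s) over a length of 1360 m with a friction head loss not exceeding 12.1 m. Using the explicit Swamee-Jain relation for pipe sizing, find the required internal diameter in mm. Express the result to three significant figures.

D ≈ 383 mm

Swamee-Jain (Type III): D = 0.66·[ε^1.25·(LQ²/(gh_f))^4.75 + ν·Q^9.4·(L/(gh_f))^5.2]^0.04
LQ²/(gh_f) = 0.7567; L/(gh_f) = 11.46
Term 1 = ε^1.25·(…)^4.75 = 1.75×10^-8; Term 2 = ν·Q^9.4·(…)^5.2 = 1.18×10^-6
D = 0.66·(1.75×10^-8 + 1.18×10^-6)^0.04 = 0.3825 m = 383 mm
Check: V = 2.24 m/s, Re = 6.63×10^5, f = 0.01254, h_f = 11.4 m ≈ 12.1 m ✓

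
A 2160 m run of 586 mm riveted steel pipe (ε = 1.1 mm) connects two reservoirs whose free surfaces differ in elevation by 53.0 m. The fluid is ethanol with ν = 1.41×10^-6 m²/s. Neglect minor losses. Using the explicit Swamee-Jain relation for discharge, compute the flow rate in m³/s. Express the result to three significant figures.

Q ≈ 0.941 m³/s

Swamee-Jain (Type II): Q = -0.965·√(gD⁵h_f/L)·ln[ε/(3.7D) + √(3.17ν²L/(gD³h_f))]
√(gD⁵h_f/L) = √(9.81·0.586⁵·53.0/2160) = 0.1290
ε/(3.7D) = 5.07×10^-4; √(3.17ν²L/(gD³h_f)) = 1.14×10^-5
Q = -0.965·0.1290·ln(5.187×10^-4) = 0.9414 m³/s
Check: V = 3.49 m/s, Re = 1.45×10^6, f = 0.02322, h_f = 53.2 m ≈ 53.0 m ✓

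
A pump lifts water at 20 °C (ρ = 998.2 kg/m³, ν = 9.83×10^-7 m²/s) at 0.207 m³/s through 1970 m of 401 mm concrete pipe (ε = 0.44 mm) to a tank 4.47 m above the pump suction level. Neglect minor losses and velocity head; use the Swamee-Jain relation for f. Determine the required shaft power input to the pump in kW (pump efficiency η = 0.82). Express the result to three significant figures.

V = 4Q/(πD²) = 1.639 m/s; Re = 6.69×10^5; ε/D = 0.00110; f = 0.02062
h_f = f(L/D)V²/2g = 13.87 m
Total head H = z + h_f = 4.47 + 13.87 = 18.34 m
P_hyd = ρgQH = 998.2·9.81·0.207·18.34 = 37.17 kW
P_shaft = P_hyd/η = 37.17/0.82 = 45.33 kW

P_shaft ≈ 45.3 kW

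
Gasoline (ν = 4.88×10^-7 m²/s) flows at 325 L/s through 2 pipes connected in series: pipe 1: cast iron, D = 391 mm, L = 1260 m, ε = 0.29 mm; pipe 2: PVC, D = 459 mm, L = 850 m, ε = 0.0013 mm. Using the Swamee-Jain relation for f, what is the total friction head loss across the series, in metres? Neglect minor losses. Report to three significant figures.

Pipe 1: V = 2.707 m/s, Re = 2.17×10^6, ε/D = 7.42×10^-4, f = 0.01852, h_1 = f(L/D)V²/2g = 22.29 m
Pipe 2: V = 1.964 m/s, Re = 1.85×10^6, ε/D = 2.83×10^-6, f = 0.01060, h_2 = f(L/D)V²/2g = 3.860 m
Series → Q common, losses add: H = Σh = 26.15 m

H ≈ 26.1 m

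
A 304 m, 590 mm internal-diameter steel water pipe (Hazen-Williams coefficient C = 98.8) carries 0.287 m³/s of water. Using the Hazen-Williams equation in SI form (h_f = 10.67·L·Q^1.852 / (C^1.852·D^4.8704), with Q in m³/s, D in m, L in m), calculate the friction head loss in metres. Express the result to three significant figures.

h_f = 10.67·304·0.287^1.852 / (98.8^1.852·0.590^4.8704) = 0.8488 m

h_f ≈ 0.849 m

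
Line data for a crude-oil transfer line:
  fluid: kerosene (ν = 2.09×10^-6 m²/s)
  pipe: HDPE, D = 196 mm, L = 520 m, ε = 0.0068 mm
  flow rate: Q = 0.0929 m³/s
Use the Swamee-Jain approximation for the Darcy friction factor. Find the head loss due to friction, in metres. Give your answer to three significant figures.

h_f ≈ 19.1 m

V = 4Q/(πD²) = 4·0.0929/(π·0.196²) = 3.079 m/s
Re = VD/ν = 3.079·0.196/2.09×10^-6 = 2.89×10^5 → turbulent
ε/D = 0.0068/196 = 3.47×10^-5
Swamee-Jain: f = 0.01487
h_f = f(L/D)V²/(2g) = 0.01487·(520/0.196)·3.079²/(2·9.81) = 19.06 m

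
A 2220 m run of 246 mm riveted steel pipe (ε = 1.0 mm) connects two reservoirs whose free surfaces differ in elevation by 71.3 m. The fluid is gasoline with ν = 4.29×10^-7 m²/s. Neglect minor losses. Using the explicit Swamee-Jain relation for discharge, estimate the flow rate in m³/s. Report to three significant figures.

Q ≈ 0.111 m³/s

Swamee-Jain (Type II): Q = -0.965·√(gD⁵h_f/L)·ln[ε/(3.7D) + √(3.17ν²L/(gD³h_f))]
√(gD⁵h_f/L) = √(9.81·0.246⁵·71.3/2220) = 0.01685
ε/(3.7D) = 0.00110; √(3.17ν²L/(gD³h_f)) = 1.12×10^-5
Q = -0.965·0.01685·ln(0.001110) = 0.1106 m³/s
Check: V = 2.33 m/s, Re = 1.33×10^6, f = 0.02868, h_f = 71.5 m ≈ 71.3 m ✓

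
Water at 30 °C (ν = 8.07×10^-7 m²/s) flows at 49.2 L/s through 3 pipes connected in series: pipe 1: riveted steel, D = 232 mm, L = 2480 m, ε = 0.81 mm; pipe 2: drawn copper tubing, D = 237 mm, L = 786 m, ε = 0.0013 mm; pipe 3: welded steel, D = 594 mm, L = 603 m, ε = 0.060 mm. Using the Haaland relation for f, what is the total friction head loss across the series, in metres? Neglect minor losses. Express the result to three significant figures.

H ≈ 23.4 m

Pipe 1: V = 1.164 m/s, Re = 3.35×10^5, ε/D = 0.00349, f = 0.02770, h_1 = f(L/D)V²/2g = 20.44 m
Pipe 2: V = 1.115 m/s, Re = 3.28×10^5, ε/D = 5.49×10^-6, f = 0.01416, h_2 = f(L/D)V²/2g = 2.976 m
Pipe 3: V = 0.1775 m/s, Re = 1.31×10^5, ε/D = 1.01×10^-4, f = 0.01740, h_3 = f(L/D)V²/2g = 0.02838 m
Series → Q common, losses add: H = Σh = 23.45 m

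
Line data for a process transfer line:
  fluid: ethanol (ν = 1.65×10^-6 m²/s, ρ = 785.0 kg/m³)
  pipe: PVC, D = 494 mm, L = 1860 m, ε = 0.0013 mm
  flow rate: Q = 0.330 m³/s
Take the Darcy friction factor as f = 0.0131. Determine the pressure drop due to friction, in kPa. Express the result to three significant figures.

Δp ≈ 57.4 kPa

V = 4Q/(πD²) = 4·0.330/(π·0.494²) = 1.722 m/s
h_f = f(L/D)V²/(2g) = 0.01310·(1860/0.494)·1.722²/(2·9.81) = 7.452 m
Δp = ρg·h_f = 785.0·9.81·7.452 = 57.39 kPa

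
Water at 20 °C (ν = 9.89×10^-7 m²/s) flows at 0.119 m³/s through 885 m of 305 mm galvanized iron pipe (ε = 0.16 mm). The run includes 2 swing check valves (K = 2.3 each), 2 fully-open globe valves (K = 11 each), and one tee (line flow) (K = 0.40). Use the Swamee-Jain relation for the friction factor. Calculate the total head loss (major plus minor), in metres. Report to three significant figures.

V = 4Q/(πD²) = 1.629 m/s; V²/2g = 0.1352 m
Re = 5.02×10^5, ε/D = 5.25×10^-4 → f = 0.01792 (Swamee-Jain)
Major: h_f = f(L/D)·V²/2g = 0.01792·2902·0.1352 = 7.033 m
Minor: ΣK = 27.0; h_m = ΣK·V²/2g = 3.651 m
Total H_L = 7.033 + 3.651 = 10.68 m

H_L ≈ 10.7 m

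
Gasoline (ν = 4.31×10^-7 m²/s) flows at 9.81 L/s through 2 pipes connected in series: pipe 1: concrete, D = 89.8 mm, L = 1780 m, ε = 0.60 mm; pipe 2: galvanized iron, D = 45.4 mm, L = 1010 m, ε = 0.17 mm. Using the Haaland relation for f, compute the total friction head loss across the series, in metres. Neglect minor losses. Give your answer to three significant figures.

Pipe 1: V = 1.549 m/s, Re = 3.23×10^5, ε/D = 0.00668, f = 0.03351, h_1 = f(L/D)V²/2g = 81.22 m
Pipe 2: V = 6.060 m/s, Re = 6.38×10^5, ε/D = 0.00374, f = 0.02810, h_2 = f(L/D)V²/2g = 1170 m
Series → Q common, losses add: H = Σh = 1251 m

H ≈ 1250 m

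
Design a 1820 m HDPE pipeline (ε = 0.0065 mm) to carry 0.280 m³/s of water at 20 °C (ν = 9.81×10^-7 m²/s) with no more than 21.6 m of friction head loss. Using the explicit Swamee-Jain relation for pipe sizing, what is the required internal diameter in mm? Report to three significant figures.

Swamee-Jain (Type III): D = 0.66·[ε^1.25·(LQ²/(gh_f))^4.75 + ν·Q^9.4·(L/(gh_f))^5.2]^0.04
LQ²/(gh_f) = 0.6734; L/(gh_f) = 8.589
Term 1 = ε^1.25·(…)^4.75 = 5.02×10^-8; Term 2 = ν·Q^9.4·(…)^5.2 = 4.48×10^-7
D = 0.66·(5.02×10^-8 + 4.48×10^-7)^0.04 = 0.3694 m = 369 mm
Check: V = 2.61 m/s, Re = 9.84×10^5, f = 0.01206, h_f = 20.7 m ≈ 21.6 m ✓

D ≈ 369 mm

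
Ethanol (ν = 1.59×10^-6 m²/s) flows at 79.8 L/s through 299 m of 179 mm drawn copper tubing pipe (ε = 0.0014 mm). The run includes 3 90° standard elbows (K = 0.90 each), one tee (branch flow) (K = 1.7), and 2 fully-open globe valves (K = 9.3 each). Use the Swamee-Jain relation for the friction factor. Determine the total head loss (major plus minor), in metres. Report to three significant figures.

H_L ≈ 23.8 m

V = 4Q/(πD²) = 3.171 m/s; V²/2g = 0.5125 m
Re = 3.57×10^5, ε/D = 7.82×10^-6 → f = 0.01402 (Swamee-Jain)
Major: h_f = f(L/D)·V²/2g = 0.01402·1670·0.5125 = 12.00 m
Minor: ΣK = 23.0; h_m = ΣK·V²/2g = 11.79 m
Total H_L = 12.00 + 11.79 = 23.79 m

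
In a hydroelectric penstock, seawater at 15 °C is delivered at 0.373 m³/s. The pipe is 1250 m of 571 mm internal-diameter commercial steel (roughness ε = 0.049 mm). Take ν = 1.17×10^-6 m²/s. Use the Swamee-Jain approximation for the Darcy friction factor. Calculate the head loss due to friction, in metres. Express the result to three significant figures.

V = 4Q/(πD²) = 4·0.373/(π·0.571²) = 1.457 m/s
Re = VD/ν = 1.457·0.571/1.17×10^-6 = 7.11×10^5 → turbulent
ε/D = 0.049/571 = 8.58×10^-5
Swamee-Jain: f = 0.01374
h_f = f(L/D)V²/(2g) = 0.01374·(1250/0.571)·1.457²/(2·9.81) = 3.253 m

h_f ≈ 3.25 m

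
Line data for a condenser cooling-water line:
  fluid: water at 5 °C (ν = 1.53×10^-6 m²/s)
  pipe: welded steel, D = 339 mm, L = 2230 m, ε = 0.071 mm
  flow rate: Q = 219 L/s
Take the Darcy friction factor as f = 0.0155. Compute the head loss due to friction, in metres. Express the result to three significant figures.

V = 4Q/(πD²) = 4·0.219/(π·0.339²) = 2.426 m/s
h_f = f(L/D)V²/(2g) = 0.01550·(2230/0.339)·2.426²/(2·9.81) = 30.59 m

h_f ≈ 30.6 m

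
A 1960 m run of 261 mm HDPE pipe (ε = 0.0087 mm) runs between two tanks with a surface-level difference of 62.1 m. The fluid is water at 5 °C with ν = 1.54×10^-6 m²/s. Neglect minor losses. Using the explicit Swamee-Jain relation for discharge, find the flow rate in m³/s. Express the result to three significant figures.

Swamee-Jain (Type II): Q = -0.965·√(gD⁵h_f/L)·ln[ε/(3.7D) + √(3.17ν²L/(gD³h_f))]
√(gD⁵h_f/L) = √(9.81·0.261⁵·62.1/1960) = 0.01940
ε/(3.7D) = 9.01×10^-6; √(3.17ν²L/(gD³h_f)) = 3.69×10^-5
Q = -0.965·0.01940·ln(4.589×10^-5) = 0.1870 m³/s
Check: V = 3.50 m/s, Re = 5.92×10^5, f = 0.01327, h_f = 62.1 m ≈ 62.1 m ✓

Q ≈ 0.187 m³/s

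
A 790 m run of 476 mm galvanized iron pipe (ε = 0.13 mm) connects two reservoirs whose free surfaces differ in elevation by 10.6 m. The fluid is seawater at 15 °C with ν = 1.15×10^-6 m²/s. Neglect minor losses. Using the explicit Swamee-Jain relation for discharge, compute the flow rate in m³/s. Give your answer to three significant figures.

Q ≈ 0.509 m³/s

Swamee-Jain (Type II): Q = -0.965·√(gD⁵h_f/L)·ln[ε/(3.7D) + √(3.17ν²L/(gD³h_f))]
√(gD⁵h_f/L) = √(9.81·0.476⁵·10.6/790) = 0.05671
ε/(3.7D) = 7.38×10^-5; √(3.17ν²L/(gD³h_f)) = 1.72×10^-5
Q = -0.965·0.05671·ln(9.100×10^-5) = 0.5092 m³/s
Check: V = 2.86 m/s, Re = 1.18×10^6, f = 0.01540, h_f = 10.7 m ≈ 10.6 m ✓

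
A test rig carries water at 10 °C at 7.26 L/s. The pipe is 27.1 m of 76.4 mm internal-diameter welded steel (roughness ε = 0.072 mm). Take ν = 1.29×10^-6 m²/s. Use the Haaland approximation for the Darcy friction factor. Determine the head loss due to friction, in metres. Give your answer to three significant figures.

h_f ≈ 0.993 m

V = 4Q/(πD²) = 4·0.00726/(π·0.0764²) = 1.584 m/s
Re = VD/ν = 1.584·0.0764/1.29×10^-6 = 9.38×10^4 → turbulent
ε/D = 0.072/76.4 = 9.42×10^-4
Haaland: f = 0.02190
h_f = f(L/D)V²/(2g) = 0.02190·(27.1/0.0764)·1.584²/(2·9.81) = 0.9929 m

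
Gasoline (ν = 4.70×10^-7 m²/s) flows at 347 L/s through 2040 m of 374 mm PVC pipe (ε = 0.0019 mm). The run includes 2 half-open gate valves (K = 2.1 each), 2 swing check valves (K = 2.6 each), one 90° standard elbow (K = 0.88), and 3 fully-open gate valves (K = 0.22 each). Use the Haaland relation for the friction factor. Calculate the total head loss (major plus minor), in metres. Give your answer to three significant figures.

V = 4Q/(πD²) = 3.159 m/s; V²/2g = 0.5085 m
Re = 2.51×10^6, ε/D = 5.08×10^-6 → f = 0.01015 (Haaland)
Major: h_f = f(L/D)·V²/2g = 0.01015·5455·0.5085 = 28.15 m
Minor: ΣK = 10.9; h_m = ΣK·V²/2g = 5.563 m
Total H_L = 28.15 + 5.563 = 33.71 m

H_L ≈ 33.7 m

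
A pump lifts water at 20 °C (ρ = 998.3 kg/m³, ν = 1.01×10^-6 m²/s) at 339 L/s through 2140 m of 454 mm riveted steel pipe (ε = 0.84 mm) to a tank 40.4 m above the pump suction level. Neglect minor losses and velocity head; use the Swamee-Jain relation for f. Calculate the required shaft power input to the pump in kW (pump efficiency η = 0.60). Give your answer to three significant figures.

P_shaft ≈ 359 kW

V = 4Q/(πD²) = 2.094 m/s; Re = 9.41×10^5; ε/D = 0.00185; f = 0.02323
h_f = f(L/D)V²/2g = 24.47 m
Total head H = z + h_f = 40.4 + 24.47 = 64.87 m
P_hyd = ρgQH = 998.3·9.81·0.339·64.87 = 215.4 kW
P_shaft = P_hyd/η = 215.4/0.60 = 359.0 kW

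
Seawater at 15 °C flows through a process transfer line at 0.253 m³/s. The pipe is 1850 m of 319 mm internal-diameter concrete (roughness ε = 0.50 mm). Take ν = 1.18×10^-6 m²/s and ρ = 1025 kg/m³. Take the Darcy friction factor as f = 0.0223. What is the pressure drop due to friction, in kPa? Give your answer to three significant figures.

Δp ≈ 664 kPa

V = 4Q/(πD²) = 4·0.253/(π·0.319²) = 3.166 m/s
h_f = f(L/D)V²/(2g) = 0.02230·(1850/0.319)·3.166²/(2·9.81) = 66.05 m
Δp = ρg·h_f = 1025·9.81·66.05 = 664.2 kPa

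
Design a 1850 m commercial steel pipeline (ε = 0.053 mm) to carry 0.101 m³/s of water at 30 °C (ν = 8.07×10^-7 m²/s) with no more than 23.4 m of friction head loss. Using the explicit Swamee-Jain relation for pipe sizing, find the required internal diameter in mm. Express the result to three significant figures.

Swamee-Jain (Type III): D = 0.66·[ε^1.25·(LQ²/(gh_f))^4.75 + ν·Q^9.4·(L/(gh_f))^5.2]^0.04
LQ²/(gh_f) = 0.08221; L/(gh_f) = 8.059
Term 1 = ε^1.25·(…)^4.75 = 3.17×10^-11; Term 2 = ν·Q^9.4·(…)^5.2 = 1.82×10^-11
D = 0.66·(3.17×10^-11 + 1.82×10^-11)^0.04 = 0.2555 m = 256 mm
Check: V = 1.97 m/s, Re = 6.24×10^5, f = 0.01531, h_f = 21.9 m ≈ 23.4 m ✓

D ≈ 256 mm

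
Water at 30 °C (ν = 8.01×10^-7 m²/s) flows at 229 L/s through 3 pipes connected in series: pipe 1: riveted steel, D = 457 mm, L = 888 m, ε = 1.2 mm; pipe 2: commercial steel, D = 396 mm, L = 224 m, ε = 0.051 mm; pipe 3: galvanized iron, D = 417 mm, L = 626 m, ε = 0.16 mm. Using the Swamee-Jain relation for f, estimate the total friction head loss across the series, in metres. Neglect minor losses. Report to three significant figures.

H ≈ 9.87 m

Pipe 1: V = 1.396 m/s, Re = 7.97×10^5, ε/D = 0.00263, f = 0.02548, h_1 = f(L/D)V²/2g = 4.919 m
Pipe 2: V = 1.859 m/s, Re = 9.19×10^5, ε/D = 1.29×10^-4, f = 0.01400, h_2 = f(L/D)V²/2g = 1.395 m
Pipe 3: V = 1.677 m/s, Re = 8.73×10^5, ε/D = 3.84×10^-4, f = 0.01654, h_3 = f(L/D)V²/2g = 3.558 m
Series → Q common, losses add: H = Σh = 9.873 m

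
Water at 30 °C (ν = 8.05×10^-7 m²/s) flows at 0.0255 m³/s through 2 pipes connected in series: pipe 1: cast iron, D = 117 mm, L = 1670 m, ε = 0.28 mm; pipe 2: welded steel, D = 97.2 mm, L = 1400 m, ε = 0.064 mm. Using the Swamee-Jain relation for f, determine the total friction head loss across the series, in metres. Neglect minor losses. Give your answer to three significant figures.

Pipe 1: V = 2.372 m/s, Re = 3.45×10^5, ε/D = 0.00239, f = 0.02518, h_1 = f(L/D)V²/2g = 103.0 m
Pipe 2: V = 3.437 m/s, Re = 4.15×10^5, ε/D = 6.58×10^-4, f = 0.01885, h_2 = f(L/D)V²/2g = 163.5 m
Series → Q common, losses add: H = Σh = 266.5 m

H ≈ 267 m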